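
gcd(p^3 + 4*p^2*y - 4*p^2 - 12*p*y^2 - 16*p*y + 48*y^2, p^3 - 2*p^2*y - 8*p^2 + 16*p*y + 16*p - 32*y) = -p^2 + 2*p*y + 4*p - 8*y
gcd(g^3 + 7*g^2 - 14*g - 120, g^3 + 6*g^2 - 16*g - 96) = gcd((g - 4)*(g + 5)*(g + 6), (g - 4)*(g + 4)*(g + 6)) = g^2 + 2*g - 24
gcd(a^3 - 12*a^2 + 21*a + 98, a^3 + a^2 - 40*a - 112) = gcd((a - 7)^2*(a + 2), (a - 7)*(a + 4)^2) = a - 7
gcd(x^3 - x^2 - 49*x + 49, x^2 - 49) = x^2 - 49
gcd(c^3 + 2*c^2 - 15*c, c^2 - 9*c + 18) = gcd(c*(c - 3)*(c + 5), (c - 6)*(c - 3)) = c - 3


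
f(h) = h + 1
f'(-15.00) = 1.00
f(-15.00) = -14.00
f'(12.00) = 1.00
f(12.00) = 13.00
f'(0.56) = 1.00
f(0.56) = 1.56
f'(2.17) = 1.00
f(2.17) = 3.17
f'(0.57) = 1.00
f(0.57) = 1.57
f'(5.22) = 1.00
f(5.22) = 6.22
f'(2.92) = 1.00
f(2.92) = 3.92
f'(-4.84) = 1.00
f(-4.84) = -3.84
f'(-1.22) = 1.00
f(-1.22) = -0.22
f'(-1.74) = 1.00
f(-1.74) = -0.74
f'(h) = 1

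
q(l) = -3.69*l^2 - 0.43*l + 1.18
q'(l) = -7.38*l - 0.43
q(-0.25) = 1.06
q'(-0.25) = 1.42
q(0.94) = -2.48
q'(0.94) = -7.37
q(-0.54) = 0.34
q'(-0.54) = 3.56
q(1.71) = -10.35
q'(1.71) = -13.05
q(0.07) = 1.13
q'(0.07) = -0.95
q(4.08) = -62.00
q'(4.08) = -30.54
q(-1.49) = -6.37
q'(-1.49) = 10.57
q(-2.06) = -13.59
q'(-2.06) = 14.77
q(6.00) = -134.24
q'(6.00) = -44.71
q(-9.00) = -293.84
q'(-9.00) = 65.99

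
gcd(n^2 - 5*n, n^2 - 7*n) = n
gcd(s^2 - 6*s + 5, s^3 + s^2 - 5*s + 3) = s - 1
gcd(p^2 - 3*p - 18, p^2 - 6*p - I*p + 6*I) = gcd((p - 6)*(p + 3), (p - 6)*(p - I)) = p - 6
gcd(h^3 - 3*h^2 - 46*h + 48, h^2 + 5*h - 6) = h^2 + 5*h - 6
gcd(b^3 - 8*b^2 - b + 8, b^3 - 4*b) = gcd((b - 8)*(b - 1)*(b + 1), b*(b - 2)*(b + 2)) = 1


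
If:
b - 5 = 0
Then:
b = 5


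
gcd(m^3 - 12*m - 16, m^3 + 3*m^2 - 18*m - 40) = m^2 - 2*m - 8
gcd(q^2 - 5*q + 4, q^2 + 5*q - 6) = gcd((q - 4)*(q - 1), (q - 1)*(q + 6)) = q - 1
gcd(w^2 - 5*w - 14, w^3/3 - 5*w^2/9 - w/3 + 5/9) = 1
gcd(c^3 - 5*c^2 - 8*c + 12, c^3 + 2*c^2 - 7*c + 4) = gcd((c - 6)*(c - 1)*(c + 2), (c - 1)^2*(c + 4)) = c - 1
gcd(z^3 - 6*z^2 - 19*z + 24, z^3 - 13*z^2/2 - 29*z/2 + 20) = z^2 - 9*z + 8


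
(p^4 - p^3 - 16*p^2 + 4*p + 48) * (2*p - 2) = 2*p^5 - 4*p^4 - 30*p^3 + 40*p^2 + 88*p - 96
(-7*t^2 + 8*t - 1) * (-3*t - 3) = 21*t^3 - 3*t^2 - 21*t + 3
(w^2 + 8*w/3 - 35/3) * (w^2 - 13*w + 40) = w^4 - 31*w^3/3 - 19*w^2/3 + 775*w/3 - 1400/3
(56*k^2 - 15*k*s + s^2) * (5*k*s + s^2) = 280*k^3*s - 19*k^2*s^2 - 10*k*s^3 + s^4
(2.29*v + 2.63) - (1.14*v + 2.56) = 1.15*v + 0.0699999999999998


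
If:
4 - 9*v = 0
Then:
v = 4/9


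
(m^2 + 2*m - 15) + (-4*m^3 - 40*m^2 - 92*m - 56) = -4*m^3 - 39*m^2 - 90*m - 71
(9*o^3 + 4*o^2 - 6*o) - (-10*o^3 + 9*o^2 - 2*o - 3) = 19*o^3 - 5*o^2 - 4*o + 3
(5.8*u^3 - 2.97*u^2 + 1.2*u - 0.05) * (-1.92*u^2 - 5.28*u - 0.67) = -11.136*u^5 - 24.9216*u^4 + 9.4916*u^3 - 4.2501*u^2 - 0.54*u + 0.0335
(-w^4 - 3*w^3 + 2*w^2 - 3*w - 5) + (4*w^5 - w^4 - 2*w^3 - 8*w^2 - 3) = 4*w^5 - 2*w^4 - 5*w^3 - 6*w^2 - 3*w - 8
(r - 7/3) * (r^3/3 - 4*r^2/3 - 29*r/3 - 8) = r^4/3 - 19*r^3/9 - 59*r^2/9 + 131*r/9 + 56/3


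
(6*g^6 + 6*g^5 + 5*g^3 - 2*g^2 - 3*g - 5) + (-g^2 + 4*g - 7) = 6*g^6 + 6*g^5 + 5*g^3 - 3*g^2 + g - 12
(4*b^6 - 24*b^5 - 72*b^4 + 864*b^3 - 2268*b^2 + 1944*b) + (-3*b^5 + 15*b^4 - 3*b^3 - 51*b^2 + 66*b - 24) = 4*b^6 - 27*b^5 - 57*b^4 + 861*b^3 - 2319*b^2 + 2010*b - 24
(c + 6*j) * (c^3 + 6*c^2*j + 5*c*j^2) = c^4 + 12*c^3*j + 41*c^2*j^2 + 30*c*j^3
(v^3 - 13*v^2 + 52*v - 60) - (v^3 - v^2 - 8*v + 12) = -12*v^2 + 60*v - 72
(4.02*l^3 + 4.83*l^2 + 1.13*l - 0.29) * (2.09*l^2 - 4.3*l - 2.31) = 8.4018*l^5 - 7.1913*l^4 - 27.6935*l^3 - 16.6224*l^2 - 1.3633*l + 0.6699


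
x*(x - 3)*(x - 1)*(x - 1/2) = x^4 - 9*x^3/2 + 5*x^2 - 3*x/2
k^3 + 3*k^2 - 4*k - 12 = (k - 2)*(k + 2)*(k + 3)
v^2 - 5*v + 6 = (v - 3)*(v - 2)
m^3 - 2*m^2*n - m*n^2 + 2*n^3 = (m - 2*n)*(m - n)*(m + n)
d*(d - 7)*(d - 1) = d^3 - 8*d^2 + 7*d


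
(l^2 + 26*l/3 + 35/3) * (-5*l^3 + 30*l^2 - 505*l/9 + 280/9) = -5*l^5 - 40*l^4/3 + 1310*l^3/9 - 2840*l^2/27 - 385*l + 9800/27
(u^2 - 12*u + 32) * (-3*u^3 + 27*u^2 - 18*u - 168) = -3*u^5 + 63*u^4 - 438*u^3 + 912*u^2 + 1440*u - 5376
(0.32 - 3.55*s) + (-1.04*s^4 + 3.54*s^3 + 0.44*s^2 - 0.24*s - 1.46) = -1.04*s^4 + 3.54*s^3 + 0.44*s^2 - 3.79*s - 1.14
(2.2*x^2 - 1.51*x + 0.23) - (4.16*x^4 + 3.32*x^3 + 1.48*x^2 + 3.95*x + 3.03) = -4.16*x^4 - 3.32*x^3 + 0.72*x^2 - 5.46*x - 2.8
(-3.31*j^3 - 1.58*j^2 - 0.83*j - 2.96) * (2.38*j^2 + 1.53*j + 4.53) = -7.8778*j^5 - 8.8247*j^4 - 19.3871*j^3 - 15.4721*j^2 - 8.2887*j - 13.4088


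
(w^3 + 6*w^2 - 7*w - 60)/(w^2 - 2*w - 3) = (w^2 + 9*w + 20)/(w + 1)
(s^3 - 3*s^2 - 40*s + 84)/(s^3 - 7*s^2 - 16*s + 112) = (s^2 + 4*s - 12)/(s^2 - 16)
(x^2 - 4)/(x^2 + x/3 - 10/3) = 3*(x - 2)/(3*x - 5)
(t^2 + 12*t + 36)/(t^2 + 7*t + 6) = (t + 6)/(t + 1)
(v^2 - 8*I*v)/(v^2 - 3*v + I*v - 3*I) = v*(v - 8*I)/(v^2 + v*(-3 + I) - 3*I)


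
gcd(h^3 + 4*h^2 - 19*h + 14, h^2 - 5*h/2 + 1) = h - 2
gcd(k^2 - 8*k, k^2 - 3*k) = k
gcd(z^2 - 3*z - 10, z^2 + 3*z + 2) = z + 2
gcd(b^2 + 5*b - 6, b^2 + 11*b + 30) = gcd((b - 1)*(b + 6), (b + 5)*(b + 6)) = b + 6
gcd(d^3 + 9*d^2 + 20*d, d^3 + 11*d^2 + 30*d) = d^2 + 5*d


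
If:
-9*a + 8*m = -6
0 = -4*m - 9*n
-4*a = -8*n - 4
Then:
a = 5/6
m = 3/16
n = -1/12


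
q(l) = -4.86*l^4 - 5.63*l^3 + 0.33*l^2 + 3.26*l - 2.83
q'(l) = -19.44*l^3 - 16.89*l^2 + 0.66*l + 3.26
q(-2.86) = -202.91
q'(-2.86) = 317.99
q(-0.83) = -4.40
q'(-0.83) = 2.19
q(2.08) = -136.25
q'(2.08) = -243.38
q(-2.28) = -73.15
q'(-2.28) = 144.36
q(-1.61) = -16.38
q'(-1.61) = 39.55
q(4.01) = -1604.13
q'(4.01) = -1519.20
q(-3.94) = -837.38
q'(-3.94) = 927.47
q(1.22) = -19.35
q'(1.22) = -56.37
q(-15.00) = -227013.73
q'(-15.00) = 61803.11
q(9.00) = -35937.49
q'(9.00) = -15530.65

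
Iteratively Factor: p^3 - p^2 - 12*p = (p + 3)*(p^2 - 4*p) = p*(p + 3)*(p - 4)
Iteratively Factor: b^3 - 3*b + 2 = (b - 1)*(b^2 + b - 2) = (b - 1)*(b + 2)*(b - 1)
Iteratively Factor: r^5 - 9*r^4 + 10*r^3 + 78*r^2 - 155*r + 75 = (r - 5)*(r^4 - 4*r^3 - 10*r^2 + 28*r - 15) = (r - 5)^2*(r^3 + r^2 - 5*r + 3) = (r - 5)^2*(r - 1)*(r^2 + 2*r - 3) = (r - 5)^2*(r - 1)*(r + 3)*(r - 1)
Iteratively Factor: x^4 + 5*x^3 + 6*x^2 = (x + 2)*(x^3 + 3*x^2) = x*(x + 2)*(x^2 + 3*x) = x*(x + 2)*(x + 3)*(x)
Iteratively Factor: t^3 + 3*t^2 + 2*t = (t)*(t^2 + 3*t + 2) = t*(t + 1)*(t + 2)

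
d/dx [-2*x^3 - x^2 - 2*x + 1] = -6*x^2 - 2*x - 2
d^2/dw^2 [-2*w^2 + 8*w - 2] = -4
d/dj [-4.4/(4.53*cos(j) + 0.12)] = -19.932*sin(j)/(4.53*cos(j) + 0.12)^2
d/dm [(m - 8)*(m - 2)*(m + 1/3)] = 3*m^2 - 58*m/3 + 38/3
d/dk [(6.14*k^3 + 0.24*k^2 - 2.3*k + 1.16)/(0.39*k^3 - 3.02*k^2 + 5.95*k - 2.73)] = (8.88178419700125e-16*k^5 - 18.6364*k^4 + 74.86*k^3 - 57.1618*k^2 + 5.696*k - 0.623)/(0.1521*k^6 - 2.3556*k^5 + 13.7614*k^4 - 38.0674*k^3 + 51.8917*k^2 - 32.487*k + 7.4529)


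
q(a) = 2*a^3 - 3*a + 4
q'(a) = 6*a^2 - 3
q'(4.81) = 135.82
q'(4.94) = 143.42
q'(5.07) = 151.23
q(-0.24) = 4.69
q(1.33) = 4.72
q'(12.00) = 861.00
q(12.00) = 3424.00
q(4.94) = 230.29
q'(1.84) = 17.31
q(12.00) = 3424.00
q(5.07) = 249.44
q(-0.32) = 4.89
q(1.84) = 10.94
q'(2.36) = 30.42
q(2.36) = 23.21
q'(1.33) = 7.61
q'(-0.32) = -2.39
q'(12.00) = 861.00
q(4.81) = 212.14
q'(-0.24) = -2.65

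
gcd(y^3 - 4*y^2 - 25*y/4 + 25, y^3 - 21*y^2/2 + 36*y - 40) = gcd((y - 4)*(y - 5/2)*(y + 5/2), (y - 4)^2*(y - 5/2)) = y^2 - 13*y/2 + 10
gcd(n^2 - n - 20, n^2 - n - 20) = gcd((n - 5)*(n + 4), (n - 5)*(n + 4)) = n^2 - n - 20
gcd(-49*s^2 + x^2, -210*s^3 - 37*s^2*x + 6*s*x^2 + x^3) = 7*s + x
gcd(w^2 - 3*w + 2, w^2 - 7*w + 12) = 1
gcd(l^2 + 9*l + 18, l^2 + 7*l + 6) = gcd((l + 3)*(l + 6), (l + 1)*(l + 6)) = l + 6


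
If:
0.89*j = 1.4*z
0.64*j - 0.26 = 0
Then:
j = 0.41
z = 0.26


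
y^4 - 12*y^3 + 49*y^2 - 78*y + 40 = (y - 5)*(y - 4)*(y - 2)*(y - 1)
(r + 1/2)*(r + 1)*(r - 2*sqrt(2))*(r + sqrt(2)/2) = r^4 - 3*sqrt(2)*r^3/2 + 3*r^3/2 - 9*sqrt(2)*r^2/4 - 3*r^2/2 - 3*r - 3*sqrt(2)*r/4 - 1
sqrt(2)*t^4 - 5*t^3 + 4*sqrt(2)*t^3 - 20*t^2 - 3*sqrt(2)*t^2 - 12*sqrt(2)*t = t*(t + 4)*(t - 3*sqrt(2))*(sqrt(2)*t + 1)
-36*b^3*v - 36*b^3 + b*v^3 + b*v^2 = (-6*b + v)*(6*b + v)*(b*v + b)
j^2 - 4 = (j - 2)*(j + 2)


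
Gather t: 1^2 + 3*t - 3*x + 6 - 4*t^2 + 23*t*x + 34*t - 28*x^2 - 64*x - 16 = -4*t^2 + t*(23*x + 37) - 28*x^2 - 67*x - 9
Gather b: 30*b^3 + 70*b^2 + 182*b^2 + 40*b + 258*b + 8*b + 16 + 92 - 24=30*b^3 + 252*b^2 + 306*b + 84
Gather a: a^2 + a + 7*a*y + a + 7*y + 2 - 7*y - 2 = a^2 + a*(7*y + 2)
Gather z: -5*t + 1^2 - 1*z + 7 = -5*t - z + 8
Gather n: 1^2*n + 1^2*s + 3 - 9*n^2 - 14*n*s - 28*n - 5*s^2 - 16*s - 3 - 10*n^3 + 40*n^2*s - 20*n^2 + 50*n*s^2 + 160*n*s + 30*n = -10*n^3 + n^2*(40*s - 29) + n*(50*s^2 + 146*s + 3) - 5*s^2 - 15*s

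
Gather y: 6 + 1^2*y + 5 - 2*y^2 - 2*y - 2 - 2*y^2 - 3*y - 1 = -4*y^2 - 4*y + 8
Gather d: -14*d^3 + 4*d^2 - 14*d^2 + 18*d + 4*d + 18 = -14*d^3 - 10*d^2 + 22*d + 18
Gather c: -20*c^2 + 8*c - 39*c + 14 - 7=-20*c^2 - 31*c + 7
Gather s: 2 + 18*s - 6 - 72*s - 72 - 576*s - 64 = -630*s - 140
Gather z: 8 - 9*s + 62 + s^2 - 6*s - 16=s^2 - 15*s + 54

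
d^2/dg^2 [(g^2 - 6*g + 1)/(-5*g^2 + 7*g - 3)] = 2*(115*g^3 - 30*g^2 - 165*g + 83)/(125*g^6 - 525*g^5 + 960*g^4 - 973*g^3 + 576*g^2 - 189*g + 27)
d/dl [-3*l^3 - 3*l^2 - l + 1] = -9*l^2 - 6*l - 1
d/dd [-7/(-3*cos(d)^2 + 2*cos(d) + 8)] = 14*(3*cos(d) - 1)*sin(d)/(-3*cos(d)^2 + 2*cos(d) + 8)^2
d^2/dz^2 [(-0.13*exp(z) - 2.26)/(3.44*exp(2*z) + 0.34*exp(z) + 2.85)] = (-1.538368*exp(4*z) - 106.823696*exp(3*z) - 0.282767999999997*exp(2*z) + 88.492874*exp(z) + 1.134015)*exp(z)/(40.707584*exp(6*z) + 12.070272*exp(5*z) + 102.370272*exp(4*z) + 20.039464*exp(3*z) + 84.81258*exp(2*z) + 8.28495*exp(z) + 23.149125)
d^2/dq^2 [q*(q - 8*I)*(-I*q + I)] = -6*I*q - 16 + 2*I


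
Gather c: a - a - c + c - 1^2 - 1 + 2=0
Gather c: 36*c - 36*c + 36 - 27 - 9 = 0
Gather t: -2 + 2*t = 2*t - 2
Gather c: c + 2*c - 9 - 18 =3*c - 27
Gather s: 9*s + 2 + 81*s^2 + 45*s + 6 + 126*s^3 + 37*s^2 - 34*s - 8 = 126*s^3 + 118*s^2 + 20*s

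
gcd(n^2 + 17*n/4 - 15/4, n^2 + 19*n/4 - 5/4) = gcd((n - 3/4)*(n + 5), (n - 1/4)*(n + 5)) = n + 5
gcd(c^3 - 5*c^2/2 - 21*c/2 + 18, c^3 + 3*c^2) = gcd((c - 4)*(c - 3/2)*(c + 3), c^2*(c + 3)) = c + 3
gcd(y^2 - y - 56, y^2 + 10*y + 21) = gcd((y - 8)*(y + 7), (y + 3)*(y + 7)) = y + 7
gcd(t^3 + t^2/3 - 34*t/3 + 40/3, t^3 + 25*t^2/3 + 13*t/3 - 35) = t - 5/3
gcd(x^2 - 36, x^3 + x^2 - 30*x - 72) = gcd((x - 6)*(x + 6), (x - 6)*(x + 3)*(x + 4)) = x - 6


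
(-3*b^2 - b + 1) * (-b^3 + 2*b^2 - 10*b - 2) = 3*b^5 - 5*b^4 + 27*b^3 + 18*b^2 - 8*b - 2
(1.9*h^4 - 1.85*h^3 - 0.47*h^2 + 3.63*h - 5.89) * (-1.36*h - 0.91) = -2.584*h^5 + 0.787000000000001*h^4 + 2.3227*h^3 - 4.5091*h^2 + 4.7071*h + 5.3599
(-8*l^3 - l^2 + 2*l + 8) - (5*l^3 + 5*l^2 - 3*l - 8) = -13*l^3 - 6*l^2 + 5*l + 16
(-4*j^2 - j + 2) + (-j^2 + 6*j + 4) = -5*j^2 + 5*j + 6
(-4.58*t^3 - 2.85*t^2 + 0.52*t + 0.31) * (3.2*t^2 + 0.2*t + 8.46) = -14.656*t^5 - 10.036*t^4 - 37.6528*t^3 - 23.015*t^2 + 4.4612*t + 2.6226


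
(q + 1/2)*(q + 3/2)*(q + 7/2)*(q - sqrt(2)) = q^4 - sqrt(2)*q^3 + 11*q^3/2 - 11*sqrt(2)*q^2/2 + 31*q^2/4 - 31*sqrt(2)*q/4 + 21*q/8 - 21*sqrt(2)/8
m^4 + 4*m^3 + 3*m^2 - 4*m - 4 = (m - 1)*(m + 1)*(m + 2)^2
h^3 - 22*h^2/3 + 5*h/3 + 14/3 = (h - 7)*(h - 1)*(h + 2/3)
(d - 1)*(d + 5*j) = d^2 + 5*d*j - d - 5*j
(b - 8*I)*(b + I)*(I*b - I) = I*b^3 + 7*b^2 - I*b^2 - 7*b + 8*I*b - 8*I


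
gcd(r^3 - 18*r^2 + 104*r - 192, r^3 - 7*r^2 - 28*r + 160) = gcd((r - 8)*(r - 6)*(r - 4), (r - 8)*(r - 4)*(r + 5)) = r^2 - 12*r + 32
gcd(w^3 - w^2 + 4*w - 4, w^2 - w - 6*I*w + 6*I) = w - 1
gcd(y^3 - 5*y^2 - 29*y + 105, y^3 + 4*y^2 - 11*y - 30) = y^2 + 2*y - 15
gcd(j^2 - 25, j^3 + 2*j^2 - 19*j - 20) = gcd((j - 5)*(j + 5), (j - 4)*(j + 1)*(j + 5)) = j + 5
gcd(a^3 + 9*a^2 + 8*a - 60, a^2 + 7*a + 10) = a + 5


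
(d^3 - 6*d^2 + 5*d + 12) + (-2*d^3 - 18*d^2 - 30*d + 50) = -d^3 - 24*d^2 - 25*d + 62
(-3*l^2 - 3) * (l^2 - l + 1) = -3*l^4 + 3*l^3 - 6*l^2 + 3*l - 3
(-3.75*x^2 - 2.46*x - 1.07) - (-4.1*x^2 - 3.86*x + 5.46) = 0.35*x^2 + 1.4*x - 6.53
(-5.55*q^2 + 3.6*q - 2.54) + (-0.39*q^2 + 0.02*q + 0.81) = -5.94*q^2 + 3.62*q - 1.73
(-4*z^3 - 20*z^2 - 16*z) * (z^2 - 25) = -4*z^5 - 20*z^4 + 84*z^3 + 500*z^2 + 400*z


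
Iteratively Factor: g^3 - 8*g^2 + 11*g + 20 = (g + 1)*(g^2 - 9*g + 20) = (g - 5)*(g + 1)*(g - 4)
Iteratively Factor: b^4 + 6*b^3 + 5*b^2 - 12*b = (b + 4)*(b^3 + 2*b^2 - 3*b) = (b + 3)*(b + 4)*(b^2 - b) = (b - 1)*(b + 3)*(b + 4)*(b)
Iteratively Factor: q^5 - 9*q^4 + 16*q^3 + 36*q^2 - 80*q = (q - 5)*(q^4 - 4*q^3 - 4*q^2 + 16*q) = (q - 5)*(q - 4)*(q^3 - 4*q) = (q - 5)*(q - 4)*(q + 2)*(q^2 - 2*q) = (q - 5)*(q - 4)*(q - 2)*(q + 2)*(q)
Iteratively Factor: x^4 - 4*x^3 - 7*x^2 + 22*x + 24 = (x - 4)*(x^3 - 7*x - 6) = (x - 4)*(x + 1)*(x^2 - x - 6) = (x - 4)*(x + 1)*(x + 2)*(x - 3)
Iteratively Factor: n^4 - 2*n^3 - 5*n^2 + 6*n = (n - 3)*(n^3 + n^2 - 2*n) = (n - 3)*(n - 1)*(n^2 + 2*n) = n*(n - 3)*(n - 1)*(n + 2)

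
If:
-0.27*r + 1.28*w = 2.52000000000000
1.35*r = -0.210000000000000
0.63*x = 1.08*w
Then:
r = -0.16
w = 1.94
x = 3.32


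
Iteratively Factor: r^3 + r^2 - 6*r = (r + 3)*(r^2 - 2*r) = (r - 2)*(r + 3)*(r)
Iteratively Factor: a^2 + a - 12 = (a + 4)*(a - 3)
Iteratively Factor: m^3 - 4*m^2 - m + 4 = (m - 1)*(m^2 - 3*m - 4) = (m - 4)*(m - 1)*(m + 1)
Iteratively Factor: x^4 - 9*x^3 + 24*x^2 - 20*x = (x)*(x^3 - 9*x^2 + 24*x - 20) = x*(x - 2)*(x^2 - 7*x + 10) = x*(x - 2)^2*(x - 5)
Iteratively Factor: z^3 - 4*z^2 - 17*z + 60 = (z - 5)*(z^2 + z - 12) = (z - 5)*(z + 4)*(z - 3)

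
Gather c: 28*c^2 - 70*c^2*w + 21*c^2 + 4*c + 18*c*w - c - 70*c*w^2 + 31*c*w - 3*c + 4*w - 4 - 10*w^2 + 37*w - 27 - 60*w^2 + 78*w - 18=c^2*(49 - 70*w) + c*(-70*w^2 + 49*w) - 70*w^2 + 119*w - 49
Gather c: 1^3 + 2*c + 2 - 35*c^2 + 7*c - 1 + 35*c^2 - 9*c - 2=0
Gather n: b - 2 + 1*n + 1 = b + n - 1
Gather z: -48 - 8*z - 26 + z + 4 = -7*z - 70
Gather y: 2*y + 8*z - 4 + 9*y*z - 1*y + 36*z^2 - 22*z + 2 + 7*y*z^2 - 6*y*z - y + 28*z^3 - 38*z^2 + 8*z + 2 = y*(7*z^2 + 3*z) + 28*z^3 - 2*z^2 - 6*z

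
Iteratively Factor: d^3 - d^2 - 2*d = (d - 2)*(d^2 + d) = (d - 2)*(d + 1)*(d)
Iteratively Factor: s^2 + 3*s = (s + 3)*(s)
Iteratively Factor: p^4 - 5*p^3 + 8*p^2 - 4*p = (p - 2)*(p^3 - 3*p^2 + 2*p) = (p - 2)*(p - 1)*(p^2 - 2*p) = (p - 2)^2*(p - 1)*(p)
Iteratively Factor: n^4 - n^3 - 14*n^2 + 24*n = (n - 2)*(n^3 + n^2 - 12*n) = (n - 3)*(n - 2)*(n^2 + 4*n) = n*(n - 3)*(n - 2)*(n + 4)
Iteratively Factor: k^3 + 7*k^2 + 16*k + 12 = (k + 2)*(k^2 + 5*k + 6) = (k + 2)*(k + 3)*(k + 2)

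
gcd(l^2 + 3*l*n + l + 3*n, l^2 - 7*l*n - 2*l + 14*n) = 1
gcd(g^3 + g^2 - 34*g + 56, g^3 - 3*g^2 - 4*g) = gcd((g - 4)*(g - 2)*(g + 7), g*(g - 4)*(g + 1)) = g - 4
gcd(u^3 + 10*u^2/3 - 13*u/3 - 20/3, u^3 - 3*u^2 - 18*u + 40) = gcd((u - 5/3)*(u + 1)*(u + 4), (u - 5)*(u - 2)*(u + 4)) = u + 4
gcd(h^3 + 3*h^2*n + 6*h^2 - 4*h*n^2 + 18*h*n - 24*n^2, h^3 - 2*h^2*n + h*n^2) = h - n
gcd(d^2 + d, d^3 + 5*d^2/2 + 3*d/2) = d^2 + d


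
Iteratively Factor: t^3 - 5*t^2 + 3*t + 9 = (t + 1)*(t^2 - 6*t + 9) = (t - 3)*(t + 1)*(t - 3)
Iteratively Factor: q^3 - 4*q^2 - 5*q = (q)*(q^2 - 4*q - 5) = q*(q + 1)*(q - 5)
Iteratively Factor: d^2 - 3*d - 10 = (d - 5)*(d + 2)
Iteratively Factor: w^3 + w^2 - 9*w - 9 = (w + 1)*(w^2 - 9) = (w + 1)*(w + 3)*(w - 3)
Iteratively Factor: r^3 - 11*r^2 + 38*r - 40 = (r - 2)*(r^2 - 9*r + 20) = (r - 5)*(r - 2)*(r - 4)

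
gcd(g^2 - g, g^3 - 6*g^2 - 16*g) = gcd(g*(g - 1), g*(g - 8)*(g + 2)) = g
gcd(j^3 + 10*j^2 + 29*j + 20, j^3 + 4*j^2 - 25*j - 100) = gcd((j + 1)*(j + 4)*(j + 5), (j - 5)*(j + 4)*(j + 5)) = j^2 + 9*j + 20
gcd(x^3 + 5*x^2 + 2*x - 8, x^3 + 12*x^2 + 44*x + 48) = x^2 + 6*x + 8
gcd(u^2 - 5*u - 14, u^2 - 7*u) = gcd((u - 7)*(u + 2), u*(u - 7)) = u - 7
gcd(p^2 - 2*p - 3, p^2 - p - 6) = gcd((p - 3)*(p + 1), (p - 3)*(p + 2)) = p - 3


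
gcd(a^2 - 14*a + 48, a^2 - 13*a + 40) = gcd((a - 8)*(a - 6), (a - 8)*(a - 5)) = a - 8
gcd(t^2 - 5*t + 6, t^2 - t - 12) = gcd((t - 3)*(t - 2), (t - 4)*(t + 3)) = 1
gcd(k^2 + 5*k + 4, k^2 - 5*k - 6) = k + 1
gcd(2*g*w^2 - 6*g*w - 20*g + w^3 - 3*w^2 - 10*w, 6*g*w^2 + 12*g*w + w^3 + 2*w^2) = w + 2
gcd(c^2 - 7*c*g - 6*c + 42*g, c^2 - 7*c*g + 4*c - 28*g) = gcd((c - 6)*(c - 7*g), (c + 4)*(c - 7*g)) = c - 7*g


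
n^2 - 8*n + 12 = (n - 6)*(n - 2)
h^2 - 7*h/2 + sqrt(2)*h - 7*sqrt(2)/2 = (h - 7/2)*(h + sqrt(2))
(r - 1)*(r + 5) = r^2 + 4*r - 5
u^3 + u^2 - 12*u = u*(u - 3)*(u + 4)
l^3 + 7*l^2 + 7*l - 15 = (l - 1)*(l + 3)*(l + 5)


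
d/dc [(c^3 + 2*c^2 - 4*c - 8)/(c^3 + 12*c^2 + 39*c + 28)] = 2*(5*c^4 + 43*c^3 + 117*c^2 + 152*c + 100)/(c^6 + 24*c^5 + 222*c^4 + 992*c^3 + 2193*c^2 + 2184*c + 784)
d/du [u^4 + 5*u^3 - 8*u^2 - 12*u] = 4*u^3 + 15*u^2 - 16*u - 12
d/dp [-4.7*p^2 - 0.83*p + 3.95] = -9.4*p - 0.83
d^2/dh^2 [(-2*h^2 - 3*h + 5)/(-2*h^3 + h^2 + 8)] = 2*(8*h^6 + 36*h^5 - 138*h^4 + 307*h^3 + 225*h^2 - 312*h + 168)/(8*h^9 - 12*h^8 + 6*h^7 - 97*h^6 + 96*h^5 - 24*h^4 + 384*h^3 - 192*h^2 - 512)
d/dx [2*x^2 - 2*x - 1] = 4*x - 2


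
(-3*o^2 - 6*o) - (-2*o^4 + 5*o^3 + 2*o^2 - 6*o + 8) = 2*o^4 - 5*o^3 - 5*o^2 - 8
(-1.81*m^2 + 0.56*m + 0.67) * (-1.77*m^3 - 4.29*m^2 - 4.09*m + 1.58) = 3.2037*m^5 + 6.7737*m^4 + 3.8146*m^3 - 8.0245*m^2 - 1.8555*m + 1.0586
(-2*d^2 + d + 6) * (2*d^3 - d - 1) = -4*d^5 + 2*d^4 + 14*d^3 + d^2 - 7*d - 6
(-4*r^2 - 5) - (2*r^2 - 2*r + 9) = -6*r^2 + 2*r - 14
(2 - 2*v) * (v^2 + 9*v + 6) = -2*v^3 - 16*v^2 + 6*v + 12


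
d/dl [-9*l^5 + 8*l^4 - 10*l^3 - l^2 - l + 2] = -45*l^4 + 32*l^3 - 30*l^2 - 2*l - 1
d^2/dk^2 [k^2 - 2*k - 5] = 2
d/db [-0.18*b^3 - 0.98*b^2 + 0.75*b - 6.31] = -0.54*b^2 - 1.96*b + 0.75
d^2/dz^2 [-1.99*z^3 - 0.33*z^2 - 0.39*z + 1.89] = -11.94*z - 0.66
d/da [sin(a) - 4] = cos(a)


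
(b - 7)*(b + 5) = b^2 - 2*b - 35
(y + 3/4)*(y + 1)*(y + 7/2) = y^3 + 21*y^2/4 + 55*y/8 + 21/8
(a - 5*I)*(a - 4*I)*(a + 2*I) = a^3 - 7*I*a^2 - 2*a - 40*I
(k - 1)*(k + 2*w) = k^2 + 2*k*w - k - 2*w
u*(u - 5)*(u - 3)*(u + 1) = u^4 - 7*u^3 + 7*u^2 + 15*u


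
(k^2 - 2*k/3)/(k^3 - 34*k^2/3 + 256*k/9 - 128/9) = 3*k/(3*k^2 - 32*k + 64)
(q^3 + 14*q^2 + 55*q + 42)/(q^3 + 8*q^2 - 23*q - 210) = (q + 1)/(q - 5)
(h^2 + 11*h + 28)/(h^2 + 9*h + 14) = (h + 4)/(h + 2)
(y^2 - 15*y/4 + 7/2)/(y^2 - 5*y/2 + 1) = (4*y - 7)/(2*(2*y - 1))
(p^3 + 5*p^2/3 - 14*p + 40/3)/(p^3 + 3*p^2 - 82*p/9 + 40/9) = 3*(p - 2)/(3*p - 2)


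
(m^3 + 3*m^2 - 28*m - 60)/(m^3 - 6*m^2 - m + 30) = (m + 6)/(m - 3)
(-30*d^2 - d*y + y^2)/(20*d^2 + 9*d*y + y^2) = (-6*d + y)/(4*d + y)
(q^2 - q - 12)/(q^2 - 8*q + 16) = (q + 3)/(q - 4)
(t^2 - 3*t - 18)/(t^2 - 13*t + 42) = (t + 3)/(t - 7)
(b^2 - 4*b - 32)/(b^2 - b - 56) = (b + 4)/(b + 7)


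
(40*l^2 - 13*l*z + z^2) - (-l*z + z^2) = 40*l^2 - 12*l*z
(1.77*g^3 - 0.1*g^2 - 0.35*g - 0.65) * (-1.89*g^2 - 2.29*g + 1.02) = -3.3453*g^5 - 3.8643*g^4 + 2.6959*g^3 + 1.928*g^2 + 1.1315*g - 0.663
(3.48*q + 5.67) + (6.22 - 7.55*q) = 11.89 - 4.07*q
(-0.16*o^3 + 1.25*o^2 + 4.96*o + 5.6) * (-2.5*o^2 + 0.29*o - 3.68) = 0.4*o^5 - 3.1714*o^4 - 11.4487*o^3 - 17.1616*o^2 - 16.6288*o - 20.608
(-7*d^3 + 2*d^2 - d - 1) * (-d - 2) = 7*d^4 + 12*d^3 - 3*d^2 + 3*d + 2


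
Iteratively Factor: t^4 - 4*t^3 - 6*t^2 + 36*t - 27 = (t - 3)*(t^3 - t^2 - 9*t + 9) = (t - 3)*(t - 1)*(t^2 - 9) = (t - 3)^2*(t - 1)*(t + 3)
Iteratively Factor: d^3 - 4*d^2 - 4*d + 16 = (d + 2)*(d^2 - 6*d + 8) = (d - 4)*(d + 2)*(d - 2)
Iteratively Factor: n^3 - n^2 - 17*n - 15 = (n + 3)*(n^2 - 4*n - 5) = (n - 5)*(n + 3)*(n + 1)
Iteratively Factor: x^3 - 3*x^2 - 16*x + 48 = (x - 4)*(x^2 + x - 12) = (x - 4)*(x - 3)*(x + 4)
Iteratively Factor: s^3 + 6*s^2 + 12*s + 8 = (s + 2)*(s^2 + 4*s + 4) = (s + 2)^2*(s + 2)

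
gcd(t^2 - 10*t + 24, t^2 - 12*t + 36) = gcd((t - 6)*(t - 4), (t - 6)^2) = t - 6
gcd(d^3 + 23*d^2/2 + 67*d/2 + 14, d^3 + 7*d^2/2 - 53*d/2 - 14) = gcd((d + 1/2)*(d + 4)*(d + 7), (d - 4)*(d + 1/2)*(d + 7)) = d^2 + 15*d/2 + 7/2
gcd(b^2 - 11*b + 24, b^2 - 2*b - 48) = b - 8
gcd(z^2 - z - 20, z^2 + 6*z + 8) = z + 4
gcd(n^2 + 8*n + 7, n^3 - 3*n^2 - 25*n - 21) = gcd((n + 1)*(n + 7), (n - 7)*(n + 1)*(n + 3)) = n + 1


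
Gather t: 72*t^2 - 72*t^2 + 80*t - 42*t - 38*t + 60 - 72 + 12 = 0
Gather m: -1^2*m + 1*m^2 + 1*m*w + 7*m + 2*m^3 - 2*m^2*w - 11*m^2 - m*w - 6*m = 2*m^3 + m^2*(-2*w - 10)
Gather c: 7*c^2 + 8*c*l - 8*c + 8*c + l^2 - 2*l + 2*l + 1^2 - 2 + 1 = 7*c^2 + 8*c*l + l^2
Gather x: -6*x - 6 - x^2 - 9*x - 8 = -x^2 - 15*x - 14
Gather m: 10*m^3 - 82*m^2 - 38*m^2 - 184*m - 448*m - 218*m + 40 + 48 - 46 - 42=10*m^3 - 120*m^2 - 850*m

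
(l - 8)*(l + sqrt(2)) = l^2 - 8*l + sqrt(2)*l - 8*sqrt(2)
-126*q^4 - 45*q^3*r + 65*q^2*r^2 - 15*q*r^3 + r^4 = (-7*q + r)*(-6*q + r)*(-3*q + r)*(q + r)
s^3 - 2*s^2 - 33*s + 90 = (s - 5)*(s - 3)*(s + 6)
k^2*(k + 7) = k^3 + 7*k^2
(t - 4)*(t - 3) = t^2 - 7*t + 12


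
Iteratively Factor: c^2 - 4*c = (c - 4)*(c)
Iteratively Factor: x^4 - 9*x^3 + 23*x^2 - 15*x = (x)*(x^3 - 9*x^2 + 23*x - 15) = x*(x - 5)*(x^2 - 4*x + 3) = x*(x - 5)*(x - 3)*(x - 1)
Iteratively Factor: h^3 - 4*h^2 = (h - 4)*(h^2) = h*(h - 4)*(h)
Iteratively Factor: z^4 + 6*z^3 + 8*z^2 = (z + 4)*(z^3 + 2*z^2) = z*(z + 4)*(z^2 + 2*z) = z^2*(z + 4)*(z + 2)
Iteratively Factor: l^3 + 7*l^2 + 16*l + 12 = (l + 2)*(l^2 + 5*l + 6) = (l + 2)*(l + 3)*(l + 2)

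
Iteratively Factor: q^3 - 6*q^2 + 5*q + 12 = (q - 4)*(q^2 - 2*q - 3) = (q - 4)*(q + 1)*(q - 3)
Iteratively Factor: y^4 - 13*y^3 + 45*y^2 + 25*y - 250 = (y - 5)*(y^3 - 8*y^2 + 5*y + 50) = (y - 5)*(y + 2)*(y^2 - 10*y + 25) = (y - 5)^2*(y + 2)*(y - 5)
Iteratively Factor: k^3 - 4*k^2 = (k)*(k^2 - 4*k) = k*(k - 4)*(k)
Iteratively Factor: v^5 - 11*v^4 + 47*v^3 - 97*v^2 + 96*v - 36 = (v - 3)*(v^4 - 8*v^3 + 23*v^2 - 28*v + 12) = (v - 3)^2*(v^3 - 5*v^2 + 8*v - 4) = (v - 3)^2*(v - 2)*(v^2 - 3*v + 2) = (v - 3)^2*(v - 2)^2*(v - 1)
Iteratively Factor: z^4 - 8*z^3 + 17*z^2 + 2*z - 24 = (z - 3)*(z^3 - 5*z^2 + 2*z + 8) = (z - 3)*(z + 1)*(z^2 - 6*z + 8) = (z - 3)*(z - 2)*(z + 1)*(z - 4)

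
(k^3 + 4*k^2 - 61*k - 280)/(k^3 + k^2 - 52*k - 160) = (k + 7)/(k + 4)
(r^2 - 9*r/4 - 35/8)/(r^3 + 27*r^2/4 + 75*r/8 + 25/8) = (2*r - 7)/(2*r^2 + 11*r + 5)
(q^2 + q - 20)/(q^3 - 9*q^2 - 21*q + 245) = (q - 4)/(q^2 - 14*q + 49)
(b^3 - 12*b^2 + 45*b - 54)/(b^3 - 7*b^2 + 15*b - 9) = (b - 6)/(b - 1)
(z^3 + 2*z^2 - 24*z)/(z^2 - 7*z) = (z^2 + 2*z - 24)/(z - 7)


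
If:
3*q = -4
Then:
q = -4/3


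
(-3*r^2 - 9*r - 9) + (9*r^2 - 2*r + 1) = 6*r^2 - 11*r - 8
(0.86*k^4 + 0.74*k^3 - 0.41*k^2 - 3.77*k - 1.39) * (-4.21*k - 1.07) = -3.6206*k^5 - 4.0356*k^4 + 0.9343*k^3 + 16.3104*k^2 + 9.8858*k + 1.4873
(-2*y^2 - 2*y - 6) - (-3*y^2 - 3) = y^2 - 2*y - 3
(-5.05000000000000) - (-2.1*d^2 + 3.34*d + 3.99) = 2.1*d^2 - 3.34*d - 9.04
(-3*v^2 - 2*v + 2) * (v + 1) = -3*v^3 - 5*v^2 + 2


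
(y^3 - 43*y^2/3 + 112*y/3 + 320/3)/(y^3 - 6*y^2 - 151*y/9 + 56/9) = 3*(3*y^2 - 19*y - 40)/(9*y^2 + 18*y - 7)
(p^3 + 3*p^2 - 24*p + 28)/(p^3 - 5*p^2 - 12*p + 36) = (p^2 + 5*p - 14)/(p^2 - 3*p - 18)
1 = 1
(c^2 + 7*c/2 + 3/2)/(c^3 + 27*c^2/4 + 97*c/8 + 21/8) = 4*(2*c + 1)/(8*c^2 + 30*c + 7)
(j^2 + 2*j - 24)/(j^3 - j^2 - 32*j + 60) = (j - 4)/(j^2 - 7*j + 10)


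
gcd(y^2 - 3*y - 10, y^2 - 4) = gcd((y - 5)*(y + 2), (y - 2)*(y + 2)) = y + 2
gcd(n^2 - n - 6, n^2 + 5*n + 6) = n + 2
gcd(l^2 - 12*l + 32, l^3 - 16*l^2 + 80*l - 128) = l^2 - 12*l + 32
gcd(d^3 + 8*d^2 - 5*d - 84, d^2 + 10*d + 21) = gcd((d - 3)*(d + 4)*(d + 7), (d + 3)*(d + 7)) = d + 7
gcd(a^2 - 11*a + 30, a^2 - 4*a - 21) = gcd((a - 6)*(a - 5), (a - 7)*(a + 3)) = 1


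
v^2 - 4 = (v - 2)*(v + 2)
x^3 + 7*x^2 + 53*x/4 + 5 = (x + 1/2)*(x + 5/2)*(x + 4)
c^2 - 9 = (c - 3)*(c + 3)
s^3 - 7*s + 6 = (s - 2)*(s - 1)*(s + 3)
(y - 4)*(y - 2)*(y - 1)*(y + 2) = y^4 - 5*y^3 + 20*y - 16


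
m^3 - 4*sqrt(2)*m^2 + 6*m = m*(m - 3*sqrt(2))*(m - sqrt(2))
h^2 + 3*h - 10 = (h - 2)*(h + 5)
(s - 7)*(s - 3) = s^2 - 10*s + 21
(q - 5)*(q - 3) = q^2 - 8*q + 15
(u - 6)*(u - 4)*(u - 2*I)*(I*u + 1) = I*u^4 + 3*u^3 - 10*I*u^3 - 30*u^2 + 22*I*u^2 + 72*u + 20*I*u - 48*I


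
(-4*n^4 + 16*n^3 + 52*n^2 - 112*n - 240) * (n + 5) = -4*n^5 - 4*n^4 + 132*n^3 + 148*n^2 - 800*n - 1200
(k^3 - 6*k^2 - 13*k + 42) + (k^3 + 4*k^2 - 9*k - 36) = 2*k^3 - 2*k^2 - 22*k + 6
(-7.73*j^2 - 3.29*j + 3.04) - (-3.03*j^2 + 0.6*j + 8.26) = -4.7*j^2 - 3.89*j - 5.22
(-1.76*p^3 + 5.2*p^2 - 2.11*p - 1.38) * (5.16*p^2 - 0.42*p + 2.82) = -9.0816*p^5 + 27.5712*p^4 - 18.0348*p^3 + 8.4294*p^2 - 5.3706*p - 3.8916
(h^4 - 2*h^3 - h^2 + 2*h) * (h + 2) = h^5 - 5*h^3 + 4*h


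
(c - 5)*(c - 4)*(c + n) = c^3 + c^2*n - 9*c^2 - 9*c*n + 20*c + 20*n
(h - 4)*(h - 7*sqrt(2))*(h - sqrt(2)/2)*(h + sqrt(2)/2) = h^4 - 7*sqrt(2)*h^3 - 4*h^3 - h^2/2 + 28*sqrt(2)*h^2 + 2*h + 7*sqrt(2)*h/2 - 14*sqrt(2)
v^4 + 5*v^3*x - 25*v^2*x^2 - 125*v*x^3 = v*(v - 5*x)*(v + 5*x)^2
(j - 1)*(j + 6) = j^2 + 5*j - 6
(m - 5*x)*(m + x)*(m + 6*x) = m^3 + 2*m^2*x - 29*m*x^2 - 30*x^3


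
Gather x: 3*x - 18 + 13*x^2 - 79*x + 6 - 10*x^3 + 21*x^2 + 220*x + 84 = -10*x^3 + 34*x^2 + 144*x + 72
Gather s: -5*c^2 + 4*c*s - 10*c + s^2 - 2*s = -5*c^2 - 10*c + s^2 + s*(4*c - 2)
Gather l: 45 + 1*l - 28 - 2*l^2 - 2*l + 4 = -2*l^2 - l + 21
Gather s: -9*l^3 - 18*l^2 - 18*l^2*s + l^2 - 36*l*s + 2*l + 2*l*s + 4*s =-9*l^3 - 17*l^2 + 2*l + s*(-18*l^2 - 34*l + 4)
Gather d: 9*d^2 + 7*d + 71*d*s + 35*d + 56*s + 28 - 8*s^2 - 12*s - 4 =9*d^2 + d*(71*s + 42) - 8*s^2 + 44*s + 24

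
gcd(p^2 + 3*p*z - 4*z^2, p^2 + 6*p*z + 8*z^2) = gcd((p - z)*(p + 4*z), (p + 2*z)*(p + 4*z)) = p + 4*z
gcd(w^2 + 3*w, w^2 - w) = w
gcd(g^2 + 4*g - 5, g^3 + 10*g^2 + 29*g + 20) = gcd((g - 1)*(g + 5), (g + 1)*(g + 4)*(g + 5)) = g + 5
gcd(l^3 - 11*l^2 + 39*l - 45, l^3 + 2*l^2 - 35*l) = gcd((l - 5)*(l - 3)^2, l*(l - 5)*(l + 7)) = l - 5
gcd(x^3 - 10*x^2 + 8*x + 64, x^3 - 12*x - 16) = x^2 - 2*x - 8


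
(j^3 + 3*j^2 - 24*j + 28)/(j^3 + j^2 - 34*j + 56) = (j - 2)/(j - 4)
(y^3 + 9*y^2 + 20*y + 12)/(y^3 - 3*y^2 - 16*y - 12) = (y + 6)/(y - 6)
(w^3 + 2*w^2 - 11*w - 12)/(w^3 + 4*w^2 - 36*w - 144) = (w^2 - 2*w - 3)/(w^2 - 36)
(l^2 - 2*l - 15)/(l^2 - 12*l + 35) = (l + 3)/(l - 7)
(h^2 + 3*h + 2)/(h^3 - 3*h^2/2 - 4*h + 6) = 2*(h + 1)/(2*h^2 - 7*h + 6)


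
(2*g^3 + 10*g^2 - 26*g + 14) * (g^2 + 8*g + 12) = 2*g^5 + 26*g^4 + 78*g^3 - 74*g^2 - 200*g + 168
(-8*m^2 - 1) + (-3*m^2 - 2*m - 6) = -11*m^2 - 2*m - 7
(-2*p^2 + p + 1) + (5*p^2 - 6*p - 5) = 3*p^2 - 5*p - 4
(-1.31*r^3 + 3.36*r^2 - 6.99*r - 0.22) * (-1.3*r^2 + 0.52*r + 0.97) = 1.703*r^5 - 5.0492*r^4 + 9.5635*r^3 - 0.0896000000000003*r^2 - 6.8947*r - 0.2134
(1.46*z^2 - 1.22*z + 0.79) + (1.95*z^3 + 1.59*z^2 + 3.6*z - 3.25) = 1.95*z^3 + 3.05*z^2 + 2.38*z - 2.46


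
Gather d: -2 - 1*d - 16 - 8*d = -9*d - 18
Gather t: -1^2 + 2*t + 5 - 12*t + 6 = 10 - 10*t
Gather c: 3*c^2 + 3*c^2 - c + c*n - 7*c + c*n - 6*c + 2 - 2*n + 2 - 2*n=6*c^2 + c*(2*n - 14) - 4*n + 4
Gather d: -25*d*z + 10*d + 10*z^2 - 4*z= d*(10 - 25*z) + 10*z^2 - 4*z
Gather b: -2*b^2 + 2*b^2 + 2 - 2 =0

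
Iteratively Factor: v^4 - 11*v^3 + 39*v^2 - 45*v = (v - 5)*(v^3 - 6*v^2 + 9*v) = (v - 5)*(v - 3)*(v^2 - 3*v) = v*(v - 5)*(v - 3)*(v - 3)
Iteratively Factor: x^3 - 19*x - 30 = (x - 5)*(x^2 + 5*x + 6) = (x - 5)*(x + 2)*(x + 3)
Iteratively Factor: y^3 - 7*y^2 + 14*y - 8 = (y - 2)*(y^2 - 5*y + 4) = (y - 4)*(y - 2)*(y - 1)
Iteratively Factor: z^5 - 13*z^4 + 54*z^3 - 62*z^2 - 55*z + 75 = (z - 5)*(z^4 - 8*z^3 + 14*z^2 + 8*z - 15) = (z - 5)^2*(z^3 - 3*z^2 - z + 3) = (z - 5)^2*(z + 1)*(z^2 - 4*z + 3) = (z - 5)^2*(z - 1)*(z + 1)*(z - 3)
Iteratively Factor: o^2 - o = (o - 1)*(o)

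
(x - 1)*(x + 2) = x^2 + x - 2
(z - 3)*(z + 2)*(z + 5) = z^3 + 4*z^2 - 11*z - 30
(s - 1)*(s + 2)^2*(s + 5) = s^4 + 8*s^3 + 15*s^2 - 4*s - 20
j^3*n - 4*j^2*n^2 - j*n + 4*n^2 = (j - 1)*(j - 4*n)*(j*n + n)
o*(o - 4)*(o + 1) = o^3 - 3*o^2 - 4*o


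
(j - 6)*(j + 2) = j^2 - 4*j - 12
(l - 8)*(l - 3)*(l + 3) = l^3 - 8*l^2 - 9*l + 72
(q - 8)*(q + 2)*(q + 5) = q^3 - q^2 - 46*q - 80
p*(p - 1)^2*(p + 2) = p^4 - 3*p^2 + 2*p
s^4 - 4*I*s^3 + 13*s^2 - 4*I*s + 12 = (s - 6*I)*(s - I)*(s + I)*(s + 2*I)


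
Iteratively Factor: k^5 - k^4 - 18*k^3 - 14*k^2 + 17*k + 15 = (k - 1)*(k^4 - 18*k^2 - 32*k - 15) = (k - 1)*(k + 1)*(k^3 - k^2 - 17*k - 15) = (k - 5)*(k - 1)*(k + 1)*(k^2 + 4*k + 3) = (k - 5)*(k - 1)*(k + 1)^2*(k + 3)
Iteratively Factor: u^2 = (u)*(u)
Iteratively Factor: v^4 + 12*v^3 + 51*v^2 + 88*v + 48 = (v + 3)*(v^3 + 9*v^2 + 24*v + 16) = (v + 3)*(v + 4)*(v^2 + 5*v + 4) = (v + 1)*(v + 3)*(v + 4)*(v + 4)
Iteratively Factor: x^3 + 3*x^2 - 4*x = (x)*(x^2 + 3*x - 4) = x*(x - 1)*(x + 4)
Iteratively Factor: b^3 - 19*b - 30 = (b - 5)*(b^2 + 5*b + 6) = (b - 5)*(b + 2)*(b + 3)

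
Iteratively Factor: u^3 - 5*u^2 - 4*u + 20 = (u - 5)*(u^2 - 4) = (u - 5)*(u - 2)*(u + 2)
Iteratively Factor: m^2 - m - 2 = (m - 2)*(m + 1)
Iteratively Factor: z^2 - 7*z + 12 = (z - 4)*(z - 3)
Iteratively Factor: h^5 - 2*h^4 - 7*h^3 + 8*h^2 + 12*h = (h)*(h^4 - 2*h^3 - 7*h^2 + 8*h + 12) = h*(h + 1)*(h^3 - 3*h^2 - 4*h + 12) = h*(h + 1)*(h + 2)*(h^2 - 5*h + 6) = h*(h - 2)*(h + 1)*(h + 2)*(h - 3)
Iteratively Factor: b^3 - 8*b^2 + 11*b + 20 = (b - 5)*(b^2 - 3*b - 4) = (b - 5)*(b + 1)*(b - 4)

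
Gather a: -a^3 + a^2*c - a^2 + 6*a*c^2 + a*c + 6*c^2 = -a^3 + a^2*(c - 1) + a*(6*c^2 + c) + 6*c^2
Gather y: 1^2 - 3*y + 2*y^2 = 2*y^2 - 3*y + 1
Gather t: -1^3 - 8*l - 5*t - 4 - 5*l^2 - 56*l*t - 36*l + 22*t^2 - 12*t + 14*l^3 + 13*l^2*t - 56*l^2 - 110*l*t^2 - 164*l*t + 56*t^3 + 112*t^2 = 14*l^3 - 61*l^2 - 44*l + 56*t^3 + t^2*(134 - 110*l) + t*(13*l^2 - 220*l - 17) - 5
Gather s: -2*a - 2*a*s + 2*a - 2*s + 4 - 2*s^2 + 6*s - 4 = -2*s^2 + s*(4 - 2*a)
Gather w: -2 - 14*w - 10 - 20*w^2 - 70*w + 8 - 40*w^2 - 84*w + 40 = -60*w^2 - 168*w + 36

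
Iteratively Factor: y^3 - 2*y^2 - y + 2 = (y + 1)*(y^2 - 3*y + 2) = (y - 1)*(y + 1)*(y - 2)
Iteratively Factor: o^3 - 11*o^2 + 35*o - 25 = (o - 1)*(o^2 - 10*o + 25) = (o - 5)*(o - 1)*(o - 5)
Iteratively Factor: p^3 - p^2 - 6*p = (p - 3)*(p^2 + 2*p) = (p - 3)*(p + 2)*(p)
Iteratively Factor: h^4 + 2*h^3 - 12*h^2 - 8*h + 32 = (h + 4)*(h^3 - 2*h^2 - 4*h + 8) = (h + 2)*(h + 4)*(h^2 - 4*h + 4) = (h - 2)*(h + 2)*(h + 4)*(h - 2)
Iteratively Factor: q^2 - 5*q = (q - 5)*(q)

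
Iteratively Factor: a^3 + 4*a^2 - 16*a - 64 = (a + 4)*(a^2 - 16) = (a + 4)^2*(a - 4)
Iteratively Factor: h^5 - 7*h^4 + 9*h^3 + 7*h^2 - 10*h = (h - 5)*(h^4 - 2*h^3 - h^2 + 2*h) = (h - 5)*(h - 2)*(h^3 - h) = h*(h - 5)*(h - 2)*(h^2 - 1) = h*(h - 5)*(h - 2)*(h + 1)*(h - 1)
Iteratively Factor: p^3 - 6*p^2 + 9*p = (p)*(p^2 - 6*p + 9) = p*(p - 3)*(p - 3)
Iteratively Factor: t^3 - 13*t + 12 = (t + 4)*(t^2 - 4*t + 3) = (t - 1)*(t + 4)*(t - 3)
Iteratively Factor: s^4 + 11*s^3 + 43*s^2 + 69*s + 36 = (s + 3)*(s^3 + 8*s^2 + 19*s + 12) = (s + 3)^2*(s^2 + 5*s + 4) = (s + 1)*(s + 3)^2*(s + 4)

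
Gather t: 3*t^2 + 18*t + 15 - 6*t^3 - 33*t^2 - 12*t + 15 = -6*t^3 - 30*t^2 + 6*t + 30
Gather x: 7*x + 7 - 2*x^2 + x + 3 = -2*x^2 + 8*x + 10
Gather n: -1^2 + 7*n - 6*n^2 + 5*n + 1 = -6*n^2 + 12*n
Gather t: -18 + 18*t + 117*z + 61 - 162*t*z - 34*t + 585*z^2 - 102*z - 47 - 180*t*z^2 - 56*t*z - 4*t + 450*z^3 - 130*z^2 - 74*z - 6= t*(-180*z^2 - 218*z - 20) + 450*z^3 + 455*z^2 - 59*z - 10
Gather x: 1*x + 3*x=4*x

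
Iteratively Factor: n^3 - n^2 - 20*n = (n - 5)*(n^2 + 4*n) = (n - 5)*(n + 4)*(n)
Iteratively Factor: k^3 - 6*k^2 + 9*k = (k - 3)*(k^2 - 3*k) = (k - 3)^2*(k)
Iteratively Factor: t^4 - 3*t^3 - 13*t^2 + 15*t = (t - 5)*(t^3 + 2*t^2 - 3*t) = (t - 5)*(t + 3)*(t^2 - t) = t*(t - 5)*(t + 3)*(t - 1)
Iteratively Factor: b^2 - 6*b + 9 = (b - 3)*(b - 3)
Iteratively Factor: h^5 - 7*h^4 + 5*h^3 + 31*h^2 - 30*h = (h - 1)*(h^4 - 6*h^3 - h^2 + 30*h) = h*(h - 1)*(h^3 - 6*h^2 - h + 30) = h*(h - 5)*(h - 1)*(h^2 - h - 6) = h*(h - 5)*(h - 1)*(h + 2)*(h - 3)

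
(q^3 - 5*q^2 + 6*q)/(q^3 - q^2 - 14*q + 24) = q/(q + 4)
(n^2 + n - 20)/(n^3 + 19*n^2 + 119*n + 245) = (n - 4)/(n^2 + 14*n + 49)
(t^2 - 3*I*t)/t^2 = (t - 3*I)/t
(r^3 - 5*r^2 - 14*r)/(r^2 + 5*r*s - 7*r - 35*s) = r*(r + 2)/(r + 5*s)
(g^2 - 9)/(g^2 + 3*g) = (g - 3)/g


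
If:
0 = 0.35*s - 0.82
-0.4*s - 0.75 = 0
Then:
No Solution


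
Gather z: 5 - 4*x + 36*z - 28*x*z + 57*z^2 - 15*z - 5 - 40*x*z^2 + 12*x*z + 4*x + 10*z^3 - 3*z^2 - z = 10*z^3 + z^2*(54 - 40*x) + z*(20 - 16*x)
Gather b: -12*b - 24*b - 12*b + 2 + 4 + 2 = 8 - 48*b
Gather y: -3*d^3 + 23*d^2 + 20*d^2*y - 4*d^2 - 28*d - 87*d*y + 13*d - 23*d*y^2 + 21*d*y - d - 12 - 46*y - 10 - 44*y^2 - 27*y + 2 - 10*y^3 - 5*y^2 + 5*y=-3*d^3 + 19*d^2 - 16*d - 10*y^3 + y^2*(-23*d - 49) + y*(20*d^2 - 66*d - 68) - 20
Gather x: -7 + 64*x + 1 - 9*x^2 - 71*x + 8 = -9*x^2 - 7*x + 2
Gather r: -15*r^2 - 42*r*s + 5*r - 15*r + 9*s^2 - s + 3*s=-15*r^2 + r*(-42*s - 10) + 9*s^2 + 2*s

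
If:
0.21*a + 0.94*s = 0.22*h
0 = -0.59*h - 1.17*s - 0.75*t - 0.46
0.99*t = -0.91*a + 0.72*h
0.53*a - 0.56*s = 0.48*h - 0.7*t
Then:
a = 0.58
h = 0.07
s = -0.11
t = -0.49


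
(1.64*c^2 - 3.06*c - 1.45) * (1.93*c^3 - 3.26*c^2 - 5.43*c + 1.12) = 3.1652*c^5 - 11.2522*c^4 - 1.7281*c^3 + 23.1796*c^2 + 4.4463*c - 1.624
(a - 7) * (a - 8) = a^2 - 15*a + 56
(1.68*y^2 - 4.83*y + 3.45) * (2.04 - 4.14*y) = -6.9552*y^3 + 23.4234*y^2 - 24.1362*y + 7.038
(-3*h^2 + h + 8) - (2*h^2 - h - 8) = -5*h^2 + 2*h + 16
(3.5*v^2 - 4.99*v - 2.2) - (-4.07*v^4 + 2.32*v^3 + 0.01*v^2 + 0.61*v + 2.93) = 4.07*v^4 - 2.32*v^3 + 3.49*v^2 - 5.6*v - 5.13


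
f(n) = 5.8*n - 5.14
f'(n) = 5.80000000000000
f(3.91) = 17.54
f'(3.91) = 5.80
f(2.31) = 8.26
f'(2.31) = 5.80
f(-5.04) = -34.37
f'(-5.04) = 5.80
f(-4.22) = -29.62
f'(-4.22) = 5.80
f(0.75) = -0.79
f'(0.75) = 5.80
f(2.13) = 7.21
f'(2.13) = 5.80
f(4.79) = 22.64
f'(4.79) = 5.80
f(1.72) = 4.84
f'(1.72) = 5.80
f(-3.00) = -22.54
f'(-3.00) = 5.80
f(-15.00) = -92.14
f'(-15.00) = 5.80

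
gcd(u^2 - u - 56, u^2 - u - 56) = u^2 - u - 56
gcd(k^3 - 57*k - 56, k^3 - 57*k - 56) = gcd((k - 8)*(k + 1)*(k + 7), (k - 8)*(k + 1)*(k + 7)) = k^3 - 57*k - 56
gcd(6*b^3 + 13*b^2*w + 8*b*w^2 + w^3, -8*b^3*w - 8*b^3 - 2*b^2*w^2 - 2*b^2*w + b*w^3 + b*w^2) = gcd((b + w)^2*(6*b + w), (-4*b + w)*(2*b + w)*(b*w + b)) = 1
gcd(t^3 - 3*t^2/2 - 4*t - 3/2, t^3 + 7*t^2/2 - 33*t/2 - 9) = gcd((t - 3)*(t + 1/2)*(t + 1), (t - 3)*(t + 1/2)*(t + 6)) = t^2 - 5*t/2 - 3/2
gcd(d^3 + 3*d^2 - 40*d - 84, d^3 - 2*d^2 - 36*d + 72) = d - 6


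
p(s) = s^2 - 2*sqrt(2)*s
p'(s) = 2*s - 2*sqrt(2)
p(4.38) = 6.80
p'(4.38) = 5.93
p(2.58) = -0.64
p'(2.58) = 2.33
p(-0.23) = 0.70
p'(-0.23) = -3.29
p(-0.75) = 2.68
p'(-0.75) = -4.33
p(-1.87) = 8.79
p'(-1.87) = -6.57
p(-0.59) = 2.02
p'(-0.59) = -4.01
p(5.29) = 13.02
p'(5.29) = 7.75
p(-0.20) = 0.61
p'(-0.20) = -3.23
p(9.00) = 55.54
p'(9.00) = 15.17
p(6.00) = 19.03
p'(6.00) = 9.17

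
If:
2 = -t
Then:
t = -2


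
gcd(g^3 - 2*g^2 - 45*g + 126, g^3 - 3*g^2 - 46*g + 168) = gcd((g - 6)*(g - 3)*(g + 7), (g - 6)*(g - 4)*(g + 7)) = g^2 + g - 42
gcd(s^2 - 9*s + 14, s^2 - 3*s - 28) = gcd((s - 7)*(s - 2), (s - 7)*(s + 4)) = s - 7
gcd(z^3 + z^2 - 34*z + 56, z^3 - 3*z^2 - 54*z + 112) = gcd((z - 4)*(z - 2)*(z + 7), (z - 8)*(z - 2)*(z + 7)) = z^2 + 5*z - 14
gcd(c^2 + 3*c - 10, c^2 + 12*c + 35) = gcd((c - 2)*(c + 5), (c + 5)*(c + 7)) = c + 5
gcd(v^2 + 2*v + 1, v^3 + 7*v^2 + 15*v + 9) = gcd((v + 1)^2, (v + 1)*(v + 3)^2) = v + 1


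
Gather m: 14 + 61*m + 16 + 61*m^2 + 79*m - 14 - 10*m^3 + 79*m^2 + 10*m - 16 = -10*m^3 + 140*m^2 + 150*m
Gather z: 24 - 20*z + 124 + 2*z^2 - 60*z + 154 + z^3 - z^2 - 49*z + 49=z^3 + z^2 - 129*z + 351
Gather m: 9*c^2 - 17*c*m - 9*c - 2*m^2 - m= 9*c^2 - 9*c - 2*m^2 + m*(-17*c - 1)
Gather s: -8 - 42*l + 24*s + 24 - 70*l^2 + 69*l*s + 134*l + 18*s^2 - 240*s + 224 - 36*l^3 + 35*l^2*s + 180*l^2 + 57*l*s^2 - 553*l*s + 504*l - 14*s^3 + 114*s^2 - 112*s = -36*l^3 + 110*l^2 + 596*l - 14*s^3 + s^2*(57*l + 132) + s*(35*l^2 - 484*l - 328) + 240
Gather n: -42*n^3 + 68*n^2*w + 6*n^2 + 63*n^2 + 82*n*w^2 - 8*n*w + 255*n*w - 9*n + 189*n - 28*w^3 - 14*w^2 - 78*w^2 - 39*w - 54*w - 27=-42*n^3 + n^2*(68*w + 69) + n*(82*w^2 + 247*w + 180) - 28*w^3 - 92*w^2 - 93*w - 27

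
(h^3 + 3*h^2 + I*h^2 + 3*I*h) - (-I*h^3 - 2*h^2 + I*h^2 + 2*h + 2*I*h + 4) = h^3 + I*h^3 + 5*h^2 - 2*h + I*h - 4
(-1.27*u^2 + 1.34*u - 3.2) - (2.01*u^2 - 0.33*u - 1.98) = -3.28*u^2 + 1.67*u - 1.22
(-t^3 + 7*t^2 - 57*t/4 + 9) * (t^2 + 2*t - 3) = -t^5 + 5*t^4 + 11*t^3/4 - 81*t^2/2 + 243*t/4 - 27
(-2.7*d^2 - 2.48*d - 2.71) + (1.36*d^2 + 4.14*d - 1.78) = -1.34*d^2 + 1.66*d - 4.49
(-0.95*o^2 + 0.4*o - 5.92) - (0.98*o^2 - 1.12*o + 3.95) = -1.93*o^2 + 1.52*o - 9.87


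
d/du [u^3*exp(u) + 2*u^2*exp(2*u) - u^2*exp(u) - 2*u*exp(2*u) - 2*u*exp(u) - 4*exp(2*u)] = (u^3 + 4*u^2*exp(u) + 2*u^2 - 4*u - 10*exp(u) - 2)*exp(u)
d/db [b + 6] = 1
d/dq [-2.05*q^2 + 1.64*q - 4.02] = 1.64 - 4.1*q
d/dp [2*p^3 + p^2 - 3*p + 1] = 6*p^2 + 2*p - 3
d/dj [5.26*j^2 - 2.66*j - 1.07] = 10.52*j - 2.66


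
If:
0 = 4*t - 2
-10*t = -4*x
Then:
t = 1/2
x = 5/4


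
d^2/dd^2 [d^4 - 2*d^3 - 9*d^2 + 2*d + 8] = 12*d^2 - 12*d - 18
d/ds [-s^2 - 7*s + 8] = -2*s - 7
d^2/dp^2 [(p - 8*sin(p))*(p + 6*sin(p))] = 2*p*sin(p) + 192*sin(p)^2 - 4*cos(p) - 94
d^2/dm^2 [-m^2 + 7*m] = -2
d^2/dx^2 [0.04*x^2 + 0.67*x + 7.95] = 0.0800000000000000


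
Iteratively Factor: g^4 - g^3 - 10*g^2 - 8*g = (g - 4)*(g^3 + 3*g^2 + 2*g) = (g - 4)*(g + 1)*(g^2 + 2*g) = g*(g - 4)*(g + 1)*(g + 2)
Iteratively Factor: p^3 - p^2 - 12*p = (p - 4)*(p^2 + 3*p) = p*(p - 4)*(p + 3)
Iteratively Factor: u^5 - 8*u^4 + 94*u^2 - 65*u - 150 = (u - 5)*(u^4 - 3*u^3 - 15*u^2 + 19*u + 30) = (u - 5)^2*(u^3 + 2*u^2 - 5*u - 6) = (u - 5)^2*(u + 1)*(u^2 + u - 6) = (u - 5)^2*(u + 1)*(u + 3)*(u - 2)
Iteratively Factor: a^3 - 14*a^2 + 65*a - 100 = (a - 5)*(a^2 - 9*a + 20) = (a - 5)^2*(a - 4)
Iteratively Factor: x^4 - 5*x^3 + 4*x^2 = (x)*(x^3 - 5*x^2 + 4*x) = x*(x - 4)*(x^2 - x) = x*(x - 4)*(x - 1)*(x)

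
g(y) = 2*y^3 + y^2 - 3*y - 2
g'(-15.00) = 1317.00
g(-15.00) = -6482.00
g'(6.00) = 225.00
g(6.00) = 448.00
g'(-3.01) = 45.34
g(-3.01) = -38.45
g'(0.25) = -2.12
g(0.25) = -2.66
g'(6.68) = 278.09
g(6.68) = 618.74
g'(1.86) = 21.48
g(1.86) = 8.75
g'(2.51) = 39.82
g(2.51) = 28.40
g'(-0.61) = -1.99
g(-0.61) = -0.25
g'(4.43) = 123.61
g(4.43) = 178.21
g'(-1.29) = 4.40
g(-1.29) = -0.76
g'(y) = 6*y^2 + 2*y - 3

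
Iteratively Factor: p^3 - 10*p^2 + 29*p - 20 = (p - 1)*(p^2 - 9*p + 20) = (p - 4)*(p - 1)*(p - 5)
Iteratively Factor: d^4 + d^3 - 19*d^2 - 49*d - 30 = (d + 3)*(d^3 - 2*d^2 - 13*d - 10) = (d + 2)*(d + 3)*(d^2 - 4*d - 5) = (d + 1)*(d + 2)*(d + 3)*(d - 5)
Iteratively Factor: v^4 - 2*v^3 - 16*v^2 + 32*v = (v - 2)*(v^3 - 16*v) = v*(v - 2)*(v^2 - 16) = v*(v - 2)*(v + 4)*(v - 4)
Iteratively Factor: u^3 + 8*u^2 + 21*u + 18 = (u + 2)*(u^2 + 6*u + 9) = (u + 2)*(u + 3)*(u + 3)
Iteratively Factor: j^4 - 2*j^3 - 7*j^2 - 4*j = (j + 1)*(j^3 - 3*j^2 - 4*j) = j*(j + 1)*(j^2 - 3*j - 4) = j*(j + 1)^2*(j - 4)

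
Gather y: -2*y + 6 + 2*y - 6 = 0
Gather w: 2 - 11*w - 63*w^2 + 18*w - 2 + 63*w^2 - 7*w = 0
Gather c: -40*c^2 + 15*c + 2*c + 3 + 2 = -40*c^2 + 17*c + 5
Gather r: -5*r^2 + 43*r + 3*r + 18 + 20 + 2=-5*r^2 + 46*r + 40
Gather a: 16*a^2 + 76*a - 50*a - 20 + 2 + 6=16*a^2 + 26*a - 12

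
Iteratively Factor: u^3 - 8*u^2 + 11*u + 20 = (u - 5)*(u^2 - 3*u - 4) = (u - 5)*(u + 1)*(u - 4)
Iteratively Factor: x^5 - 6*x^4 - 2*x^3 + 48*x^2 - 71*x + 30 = (x - 2)*(x^4 - 4*x^3 - 10*x^2 + 28*x - 15) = (x - 5)*(x - 2)*(x^3 + x^2 - 5*x + 3) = (x - 5)*(x - 2)*(x + 3)*(x^2 - 2*x + 1) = (x - 5)*(x - 2)*(x - 1)*(x + 3)*(x - 1)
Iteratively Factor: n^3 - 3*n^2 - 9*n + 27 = (n - 3)*(n^2 - 9) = (n - 3)^2*(n + 3)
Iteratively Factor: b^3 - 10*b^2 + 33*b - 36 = (b - 3)*(b^2 - 7*b + 12) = (b - 4)*(b - 3)*(b - 3)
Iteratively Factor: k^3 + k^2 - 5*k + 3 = (k - 1)*(k^2 + 2*k - 3) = (k - 1)*(k + 3)*(k - 1)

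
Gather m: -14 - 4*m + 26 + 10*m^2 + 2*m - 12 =10*m^2 - 2*m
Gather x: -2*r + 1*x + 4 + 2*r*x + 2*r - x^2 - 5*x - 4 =-x^2 + x*(2*r - 4)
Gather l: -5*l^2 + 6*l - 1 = -5*l^2 + 6*l - 1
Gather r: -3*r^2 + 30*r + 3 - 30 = -3*r^2 + 30*r - 27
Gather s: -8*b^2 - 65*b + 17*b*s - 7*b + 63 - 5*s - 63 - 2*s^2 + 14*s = -8*b^2 - 72*b - 2*s^2 + s*(17*b + 9)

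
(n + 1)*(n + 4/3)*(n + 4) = n^3 + 19*n^2/3 + 32*n/3 + 16/3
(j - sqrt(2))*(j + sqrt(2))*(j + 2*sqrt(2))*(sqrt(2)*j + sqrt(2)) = sqrt(2)*j^4 + sqrt(2)*j^3 + 4*j^3 - 2*sqrt(2)*j^2 + 4*j^2 - 8*j - 2*sqrt(2)*j - 8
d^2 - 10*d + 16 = (d - 8)*(d - 2)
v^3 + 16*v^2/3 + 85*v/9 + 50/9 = (v + 5/3)^2*(v + 2)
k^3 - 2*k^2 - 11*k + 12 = (k - 4)*(k - 1)*(k + 3)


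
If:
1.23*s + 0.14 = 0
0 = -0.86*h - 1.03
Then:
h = -1.20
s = -0.11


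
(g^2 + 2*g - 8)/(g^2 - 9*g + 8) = (g^2 + 2*g - 8)/(g^2 - 9*g + 8)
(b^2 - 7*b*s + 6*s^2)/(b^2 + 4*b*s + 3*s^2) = (b^2 - 7*b*s + 6*s^2)/(b^2 + 4*b*s + 3*s^2)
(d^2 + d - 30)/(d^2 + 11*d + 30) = (d - 5)/(d + 5)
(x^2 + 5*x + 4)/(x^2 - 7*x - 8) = (x + 4)/(x - 8)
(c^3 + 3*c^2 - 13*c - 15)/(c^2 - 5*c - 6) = (c^2 + 2*c - 15)/(c - 6)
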